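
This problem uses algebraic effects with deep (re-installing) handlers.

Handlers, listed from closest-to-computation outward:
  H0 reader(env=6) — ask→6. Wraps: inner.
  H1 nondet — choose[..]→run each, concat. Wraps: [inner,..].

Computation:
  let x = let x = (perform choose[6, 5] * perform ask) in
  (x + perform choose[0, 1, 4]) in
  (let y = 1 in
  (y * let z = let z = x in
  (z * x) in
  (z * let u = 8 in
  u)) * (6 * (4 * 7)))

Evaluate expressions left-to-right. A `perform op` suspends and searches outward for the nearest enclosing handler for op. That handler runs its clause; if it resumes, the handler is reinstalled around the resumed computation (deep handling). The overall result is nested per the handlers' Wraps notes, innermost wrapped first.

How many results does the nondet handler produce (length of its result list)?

Answer: 6

Working:
choose[6, 5] @ H1
  branch[0] choose=6:
    ask @ H0 ⇒ 6
    choose[0, 1, 4] @ H1
      branch[0] choose=0:
        H0 returns 1741824
        H1 returns [1741824]
      branch[1] choose=1:
        H0 returns 1839936
        H1 returns [1839936]
      branch[2] choose=4:
        H0 returns 2150400
        H1 returns [2150400]
  branch[1] choose=5:
    ask @ H0 ⇒ 6
    choose[0, 1, 4] @ H1
      branch[0] choose=0:
        H0 returns 1209600
        H1 returns [1209600]
      branch[1] choose=1:
        H0 returns 1291584
        H1 returns [1291584]
      branch[2] choose=4:
        H0 returns 1553664
        H1 returns [1553664]
= [1741824, 1839936, 2150400, 1209600, 1291584, 1553664]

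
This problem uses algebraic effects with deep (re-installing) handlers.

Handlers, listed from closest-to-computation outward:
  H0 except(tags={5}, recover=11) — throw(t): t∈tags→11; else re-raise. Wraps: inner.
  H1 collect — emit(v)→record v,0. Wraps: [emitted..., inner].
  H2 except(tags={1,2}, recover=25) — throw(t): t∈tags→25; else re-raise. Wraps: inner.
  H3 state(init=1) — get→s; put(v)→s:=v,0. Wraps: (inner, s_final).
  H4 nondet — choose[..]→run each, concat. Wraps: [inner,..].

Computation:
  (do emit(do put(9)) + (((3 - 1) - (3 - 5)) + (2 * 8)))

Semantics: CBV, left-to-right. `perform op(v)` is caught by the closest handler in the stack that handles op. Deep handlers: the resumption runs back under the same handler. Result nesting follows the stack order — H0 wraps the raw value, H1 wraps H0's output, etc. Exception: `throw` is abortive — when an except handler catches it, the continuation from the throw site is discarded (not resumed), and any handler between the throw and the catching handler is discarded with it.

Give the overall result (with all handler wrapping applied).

Step-by-step:
put(9) @ H3 ⇒ s:=9
emit(0) @ H1 ⇒ out+=0
H0 returns 20
H1 returns [0, 20]
H2 returns [0, 20]
H3 returns ([0, 20], 9)
H4 returns [([0, 20], 9)]
= [([0, 20], 9)]

Answer: [([0, 20], 9)]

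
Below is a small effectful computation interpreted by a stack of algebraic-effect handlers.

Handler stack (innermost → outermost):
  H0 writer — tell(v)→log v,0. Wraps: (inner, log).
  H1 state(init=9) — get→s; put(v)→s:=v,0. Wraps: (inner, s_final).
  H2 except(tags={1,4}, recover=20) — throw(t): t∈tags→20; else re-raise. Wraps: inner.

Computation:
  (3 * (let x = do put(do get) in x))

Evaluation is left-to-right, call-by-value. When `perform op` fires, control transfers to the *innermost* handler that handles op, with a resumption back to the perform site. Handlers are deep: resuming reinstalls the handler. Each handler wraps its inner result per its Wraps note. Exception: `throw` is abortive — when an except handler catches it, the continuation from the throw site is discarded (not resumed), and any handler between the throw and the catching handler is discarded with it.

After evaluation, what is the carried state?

Step-by-step:
get @ H1 ⇒ 9
put(9) @ H1 ⇒ s:=9
H0 returns (0, ())
H1 returns ((0, ()), 9)
H2 returns ((0, ()), 9)
= ((0, ()), 9)

Answer: 9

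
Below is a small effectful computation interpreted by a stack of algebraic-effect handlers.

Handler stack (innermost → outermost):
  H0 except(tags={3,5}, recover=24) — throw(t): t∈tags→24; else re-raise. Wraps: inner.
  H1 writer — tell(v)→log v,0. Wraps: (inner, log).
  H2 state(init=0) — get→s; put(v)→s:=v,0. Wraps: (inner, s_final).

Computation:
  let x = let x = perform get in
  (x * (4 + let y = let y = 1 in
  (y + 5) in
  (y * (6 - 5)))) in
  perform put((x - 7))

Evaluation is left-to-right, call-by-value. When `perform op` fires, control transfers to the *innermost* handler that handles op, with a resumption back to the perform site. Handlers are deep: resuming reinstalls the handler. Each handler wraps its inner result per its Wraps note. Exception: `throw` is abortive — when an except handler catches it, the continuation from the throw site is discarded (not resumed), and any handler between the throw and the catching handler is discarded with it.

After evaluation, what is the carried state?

Answer: -7

Step-by-step:
get @ H2 ⇒ 0
put(-7) @ H2 ⇒ s:=-7
H0 returns 0
H1 returns (0, ())
H2 returns ((0, ()), -7)
= ((0, ()), -7)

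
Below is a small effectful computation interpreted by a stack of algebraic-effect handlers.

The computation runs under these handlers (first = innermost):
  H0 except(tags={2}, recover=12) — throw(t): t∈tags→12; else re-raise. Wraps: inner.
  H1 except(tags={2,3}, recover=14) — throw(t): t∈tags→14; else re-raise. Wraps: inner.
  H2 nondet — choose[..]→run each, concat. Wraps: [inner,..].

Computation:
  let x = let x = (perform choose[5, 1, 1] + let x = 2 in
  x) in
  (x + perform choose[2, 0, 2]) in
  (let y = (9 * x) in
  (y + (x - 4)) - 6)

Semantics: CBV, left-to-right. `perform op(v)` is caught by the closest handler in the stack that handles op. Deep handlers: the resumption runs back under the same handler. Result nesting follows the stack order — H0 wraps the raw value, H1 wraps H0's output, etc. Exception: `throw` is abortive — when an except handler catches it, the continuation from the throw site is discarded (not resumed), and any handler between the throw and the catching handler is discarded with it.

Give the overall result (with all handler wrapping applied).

Step-by-step:
choose[5, 1, 1] @ H2
  branch[0] choose=5:
    choose[2, 0, 2] @ H2
      branch[0] choose=2:
        H0 returns 80
        H1 returns 80
        H2 returns [80]
      branch[1] choose=0:
        H0 returns 60
        H1 returns 60
        H2 returns [60]
      branch[2] choose=2:
        H0 returns 80
        H1 returns 80
        H2 returns [80]
  branch[1] choose=1:
    choose[2, 0, 2] @ H2
      branch[0] choose=2:
        H0 returns 40
        H1 returns 40
        H2 returns [40]
      branch[1] choose=0:
        H0 returns 20
        H1 returns 20
        H2 returns [20]
      branch[2] choose=2:
        H0 returns 40
        H1 returns 40
        H2 returns [40]
  branch[2] choose=1:
    choose[2, 0, 2] @ H2
      branch[0] choose=2:
        H0 returns 40
        H1 returns 40
        H2 returns [40]
      branch[1] choose=0:
        H0 returns 20
        H1 returns 20
        H2 returns [20]
      branch[2] choose=2:
        H0 returns 40
        H1 returns 40
        H2 returns [40]
= [80, 60, 80, 40, 20, 40, 40, 20, 40]

Answer: [80, 60, 80, 40, 20, 40, 40, 20, 40]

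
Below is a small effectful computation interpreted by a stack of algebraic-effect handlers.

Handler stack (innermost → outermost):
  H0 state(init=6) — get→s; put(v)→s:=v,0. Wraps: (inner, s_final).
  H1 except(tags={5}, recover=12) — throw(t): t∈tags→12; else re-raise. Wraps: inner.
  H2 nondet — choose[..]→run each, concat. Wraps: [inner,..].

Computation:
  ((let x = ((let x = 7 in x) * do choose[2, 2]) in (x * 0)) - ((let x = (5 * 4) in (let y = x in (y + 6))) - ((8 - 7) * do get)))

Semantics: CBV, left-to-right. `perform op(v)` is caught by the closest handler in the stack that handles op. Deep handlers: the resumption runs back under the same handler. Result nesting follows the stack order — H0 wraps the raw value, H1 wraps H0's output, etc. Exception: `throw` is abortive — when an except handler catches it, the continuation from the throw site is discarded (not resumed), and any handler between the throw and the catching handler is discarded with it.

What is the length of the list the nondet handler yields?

Answer: 2

Step-by-step:
choose[2, 2] @ H2
  branch[0] choose=2:
    get @ H0 ⇒ 6
    H0 returns (-20, 6)
    H1 returns (-20, 6)
    H2 returns [(-20, 6)]
  branch[1] choose=2:
    get @ H0 ⇒ 6
    H0 returns (-20, 6)
    H1 returns (-20, 6)
    H2 returns [(-20, 6)]
= [(-20, 6), (-20, 6)]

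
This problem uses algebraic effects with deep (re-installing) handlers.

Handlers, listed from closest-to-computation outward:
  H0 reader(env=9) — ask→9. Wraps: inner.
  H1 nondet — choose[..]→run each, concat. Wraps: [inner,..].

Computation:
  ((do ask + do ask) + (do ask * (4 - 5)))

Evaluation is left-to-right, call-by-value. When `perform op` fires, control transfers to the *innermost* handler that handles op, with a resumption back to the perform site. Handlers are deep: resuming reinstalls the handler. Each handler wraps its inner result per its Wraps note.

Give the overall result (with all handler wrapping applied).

Answer: [9]

Working:
ask @ H0 ⇒ 9
ask @ H0 ⇒ 9
ask @ H0 ⇒ 9
H0 returns 9
H1 returns [9]
= [9]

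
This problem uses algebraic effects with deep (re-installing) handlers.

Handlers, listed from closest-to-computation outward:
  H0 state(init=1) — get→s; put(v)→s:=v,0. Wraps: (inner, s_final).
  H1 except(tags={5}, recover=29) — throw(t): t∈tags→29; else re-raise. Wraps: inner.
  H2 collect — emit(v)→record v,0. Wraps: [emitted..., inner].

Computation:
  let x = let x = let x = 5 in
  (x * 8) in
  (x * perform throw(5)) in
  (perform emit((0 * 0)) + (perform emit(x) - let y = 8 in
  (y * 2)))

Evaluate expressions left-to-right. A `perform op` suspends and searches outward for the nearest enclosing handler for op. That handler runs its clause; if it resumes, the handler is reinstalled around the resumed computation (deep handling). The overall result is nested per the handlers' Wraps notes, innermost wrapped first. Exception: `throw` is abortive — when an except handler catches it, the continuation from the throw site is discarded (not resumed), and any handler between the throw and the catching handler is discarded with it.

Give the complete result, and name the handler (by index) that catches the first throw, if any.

Answer: [29] ; first throw caught by: H1

Working:
throw(5) @ H1 caught ⇒ 29
H2 returns [29]
= [29]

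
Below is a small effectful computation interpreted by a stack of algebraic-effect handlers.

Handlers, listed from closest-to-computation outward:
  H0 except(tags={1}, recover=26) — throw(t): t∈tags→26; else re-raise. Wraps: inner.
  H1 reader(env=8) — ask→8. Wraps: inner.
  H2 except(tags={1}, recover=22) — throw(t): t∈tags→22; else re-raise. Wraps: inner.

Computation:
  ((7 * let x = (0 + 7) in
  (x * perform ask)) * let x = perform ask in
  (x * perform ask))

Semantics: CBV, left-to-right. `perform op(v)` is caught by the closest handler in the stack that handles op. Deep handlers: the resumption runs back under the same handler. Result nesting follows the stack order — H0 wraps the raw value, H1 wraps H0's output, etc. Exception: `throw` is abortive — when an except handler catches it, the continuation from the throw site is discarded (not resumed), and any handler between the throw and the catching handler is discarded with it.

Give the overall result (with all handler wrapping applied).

Working:
ask @ H1 ⇒ 8
ask @ H1 ⇒ 8
ask @ H1 ⇒ 8
H0 returns 25088
H1 returns 25088
H2 returns 25088
= 25088

Answer: 25088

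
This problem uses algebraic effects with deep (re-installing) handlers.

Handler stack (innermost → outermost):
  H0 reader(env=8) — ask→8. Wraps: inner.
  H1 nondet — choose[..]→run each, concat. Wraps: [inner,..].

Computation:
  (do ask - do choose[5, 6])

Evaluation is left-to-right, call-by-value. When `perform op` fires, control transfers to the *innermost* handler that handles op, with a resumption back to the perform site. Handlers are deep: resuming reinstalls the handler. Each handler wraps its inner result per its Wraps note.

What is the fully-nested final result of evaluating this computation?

Answer: [3, 2]

Working:
ask @ H0 ⇒ 8
choose[5, 6] @ H1
  branch[0] choose=5:
    H0 returns 3
    H1 returns [3]
  branch[1] choose=6:
    H0 returns 2
    H1 returns [2]
= [3, 2]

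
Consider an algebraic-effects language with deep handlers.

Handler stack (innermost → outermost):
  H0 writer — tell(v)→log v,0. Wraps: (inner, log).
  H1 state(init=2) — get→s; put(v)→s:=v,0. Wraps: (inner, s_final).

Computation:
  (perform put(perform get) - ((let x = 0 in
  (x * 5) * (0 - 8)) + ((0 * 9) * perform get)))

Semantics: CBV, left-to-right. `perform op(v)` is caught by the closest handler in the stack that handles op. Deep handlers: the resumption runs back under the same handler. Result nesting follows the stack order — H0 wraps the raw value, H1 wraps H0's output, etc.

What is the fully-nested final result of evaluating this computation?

Working:
get @ H1 ⇒ 2
put(2) @ H1 ⇒ s:=2
get @ H1 ⇒ 2
H0 returns (0, ())
H1 returns ((0, ()), 2)
= ((0, ()), 2)

Answer: ((0, ()), 2)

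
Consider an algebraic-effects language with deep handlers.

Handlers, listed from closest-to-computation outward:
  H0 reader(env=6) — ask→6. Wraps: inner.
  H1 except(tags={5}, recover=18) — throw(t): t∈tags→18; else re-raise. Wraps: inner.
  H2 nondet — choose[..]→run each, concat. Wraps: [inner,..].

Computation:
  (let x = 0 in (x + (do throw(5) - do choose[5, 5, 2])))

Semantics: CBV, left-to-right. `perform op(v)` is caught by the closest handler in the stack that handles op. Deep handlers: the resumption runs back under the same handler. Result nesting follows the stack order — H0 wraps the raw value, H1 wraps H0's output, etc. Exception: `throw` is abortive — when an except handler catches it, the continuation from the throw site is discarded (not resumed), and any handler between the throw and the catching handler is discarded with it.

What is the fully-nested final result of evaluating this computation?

Evaluation trace:
throw(5) @ H1 caught ⇒ 18
H2 returns [18]
= [18]

Answer: [18]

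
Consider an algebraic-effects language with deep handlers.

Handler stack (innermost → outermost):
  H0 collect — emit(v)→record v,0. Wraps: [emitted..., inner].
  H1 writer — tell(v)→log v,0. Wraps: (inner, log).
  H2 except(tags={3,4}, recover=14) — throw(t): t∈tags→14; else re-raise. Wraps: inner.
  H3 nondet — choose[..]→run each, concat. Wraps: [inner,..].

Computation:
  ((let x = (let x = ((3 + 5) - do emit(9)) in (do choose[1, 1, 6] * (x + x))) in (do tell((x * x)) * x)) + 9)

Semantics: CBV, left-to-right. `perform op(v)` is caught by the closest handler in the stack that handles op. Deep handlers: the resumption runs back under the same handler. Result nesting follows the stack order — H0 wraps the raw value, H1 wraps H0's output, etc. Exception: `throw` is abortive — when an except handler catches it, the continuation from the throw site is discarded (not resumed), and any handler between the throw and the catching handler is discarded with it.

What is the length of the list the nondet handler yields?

Working:
emit(9) @ H0 ⇒ out+=9
choose[1, 1, 6] @ H3
  branch[0] choose=1:
    tell(256) @ H1 ⇒ log+=256
    H0 returns [9, 9]
    H1 returns ([9, 9], (256))
    H2 returns ([9, 9], (256))
    H3 returns [([9, 9], (256))]
  branch[1] choose=1:
    tell(256) @ H1 ⇒ log+=256
    H0 returns [9, 9]
    H1 returns ([9, 9], (256))
    H2 returns ([9, 9], (256))
    H3 returns [([9, 9], (256))]
  branch[2] choose=6:
    tell(9216) @ H1 ⇒ log+=9216
    H0 returns [9, 9]
    H1 returns ([9, 9], (9216))
    H2 returns ([9, 9], (9216))
    H3 returns [([9, 9], (9216))]
= [([9, 9], (256)), ([9, 9], (256)), ([9, 9], (9216))]

Answer: 3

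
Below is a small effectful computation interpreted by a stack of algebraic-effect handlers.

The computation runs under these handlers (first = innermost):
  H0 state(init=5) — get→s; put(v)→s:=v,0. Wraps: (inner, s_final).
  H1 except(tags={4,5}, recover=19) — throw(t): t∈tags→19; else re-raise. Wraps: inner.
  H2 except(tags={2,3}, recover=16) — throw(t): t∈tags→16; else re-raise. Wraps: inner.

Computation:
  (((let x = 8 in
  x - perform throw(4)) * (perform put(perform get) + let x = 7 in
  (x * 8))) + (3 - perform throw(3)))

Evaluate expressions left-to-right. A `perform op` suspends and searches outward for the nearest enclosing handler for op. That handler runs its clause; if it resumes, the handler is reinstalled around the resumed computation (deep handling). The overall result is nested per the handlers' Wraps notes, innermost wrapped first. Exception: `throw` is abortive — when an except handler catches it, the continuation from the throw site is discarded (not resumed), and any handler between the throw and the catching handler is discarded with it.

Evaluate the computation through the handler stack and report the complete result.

Working:
throw(4) @ H1 caught ⇒ 19
H2 returns 19
= 19

Answer: 19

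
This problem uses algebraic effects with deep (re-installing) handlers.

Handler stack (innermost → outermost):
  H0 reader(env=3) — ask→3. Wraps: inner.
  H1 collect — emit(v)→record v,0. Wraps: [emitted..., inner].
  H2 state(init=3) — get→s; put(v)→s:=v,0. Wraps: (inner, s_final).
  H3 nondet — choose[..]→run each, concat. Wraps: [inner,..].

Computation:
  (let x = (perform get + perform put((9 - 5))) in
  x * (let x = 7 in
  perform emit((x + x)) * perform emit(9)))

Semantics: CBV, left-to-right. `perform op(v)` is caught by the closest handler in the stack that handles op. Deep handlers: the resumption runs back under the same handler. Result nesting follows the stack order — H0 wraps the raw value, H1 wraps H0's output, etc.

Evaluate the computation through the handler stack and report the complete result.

Evaluation trace:
get @ H2 ⇒ 3
put(4) @ H2 ⇒ s:=4
emit(14) @ H1 ⇒ out+=14
emit(9) @ H1 ⇒ out+=9
H0 returns 0
H1 returns [14, 9, 0]
H2 returns ([14, 9, 0], 4)
H3 returns [([14, 9, 0], 4)]
= [([14, 9, 0], 4)]

Answer: [([14, 9, 0], 4)]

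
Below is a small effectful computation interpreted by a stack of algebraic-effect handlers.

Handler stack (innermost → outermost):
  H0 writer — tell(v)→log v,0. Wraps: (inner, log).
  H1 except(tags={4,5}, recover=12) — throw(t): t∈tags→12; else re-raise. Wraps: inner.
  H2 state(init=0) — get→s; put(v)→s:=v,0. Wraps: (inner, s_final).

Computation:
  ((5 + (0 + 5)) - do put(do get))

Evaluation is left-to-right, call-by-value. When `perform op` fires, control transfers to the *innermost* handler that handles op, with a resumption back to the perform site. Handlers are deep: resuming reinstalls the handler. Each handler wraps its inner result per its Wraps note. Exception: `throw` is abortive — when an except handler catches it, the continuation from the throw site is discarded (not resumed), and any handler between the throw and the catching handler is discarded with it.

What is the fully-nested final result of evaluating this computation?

Evaluation trace:
get @ H2 ⇒ 0
put(0) @ H2 ⇒ s:=0
H0 returns (10, ())
H1 returns (10, ())
H2 returns ((10, ()), 0)
= ((10, ()), 0)

Answer: ((10, ()), 0)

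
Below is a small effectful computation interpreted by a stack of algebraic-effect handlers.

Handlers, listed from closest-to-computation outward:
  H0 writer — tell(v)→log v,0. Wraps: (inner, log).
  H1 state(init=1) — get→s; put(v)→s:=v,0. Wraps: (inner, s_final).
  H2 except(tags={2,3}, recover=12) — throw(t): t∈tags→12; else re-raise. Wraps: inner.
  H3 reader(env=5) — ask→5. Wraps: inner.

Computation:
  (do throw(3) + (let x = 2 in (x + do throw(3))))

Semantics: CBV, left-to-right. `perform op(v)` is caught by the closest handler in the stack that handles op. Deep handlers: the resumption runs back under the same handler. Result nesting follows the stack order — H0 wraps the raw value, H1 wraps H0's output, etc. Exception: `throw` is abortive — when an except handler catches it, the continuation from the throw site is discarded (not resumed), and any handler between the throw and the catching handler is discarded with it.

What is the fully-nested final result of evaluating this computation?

Step-by-step:
throw(3) @ H2 caught ⇒ 12
H3 returns 12
= 12

Answer: 12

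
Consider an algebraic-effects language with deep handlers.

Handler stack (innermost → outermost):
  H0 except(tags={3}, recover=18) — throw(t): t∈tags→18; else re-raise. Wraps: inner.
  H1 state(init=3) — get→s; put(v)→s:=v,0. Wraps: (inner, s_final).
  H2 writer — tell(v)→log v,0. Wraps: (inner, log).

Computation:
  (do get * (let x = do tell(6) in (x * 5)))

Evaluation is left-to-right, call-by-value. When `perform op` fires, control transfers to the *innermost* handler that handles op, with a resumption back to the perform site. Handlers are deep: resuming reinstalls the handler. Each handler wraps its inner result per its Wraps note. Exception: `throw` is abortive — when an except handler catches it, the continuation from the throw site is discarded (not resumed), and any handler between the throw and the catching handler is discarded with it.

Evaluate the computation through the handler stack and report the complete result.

Step-by-step:
get @ H1 ⇒ 3
tell(6) @ H2 ⇒ log+=6
H0 returns 0
H1 returns (0, 3)
H2 returns ((0, 3), (6))
= ((0, 3), (6))

Answer: ((0, 3), (6))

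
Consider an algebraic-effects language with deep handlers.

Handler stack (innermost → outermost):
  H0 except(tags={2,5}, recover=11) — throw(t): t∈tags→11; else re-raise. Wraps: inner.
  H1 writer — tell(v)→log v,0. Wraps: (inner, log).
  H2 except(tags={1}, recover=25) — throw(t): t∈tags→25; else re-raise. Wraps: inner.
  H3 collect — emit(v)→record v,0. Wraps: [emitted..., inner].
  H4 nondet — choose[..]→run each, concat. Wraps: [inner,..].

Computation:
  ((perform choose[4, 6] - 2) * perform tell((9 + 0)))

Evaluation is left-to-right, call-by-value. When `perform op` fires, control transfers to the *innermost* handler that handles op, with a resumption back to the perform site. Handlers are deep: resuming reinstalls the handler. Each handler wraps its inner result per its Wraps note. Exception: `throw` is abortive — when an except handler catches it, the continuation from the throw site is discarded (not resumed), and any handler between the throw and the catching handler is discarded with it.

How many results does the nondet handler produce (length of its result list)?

Working:
choose[4, 6] @ H4
  branch[0] choose=4:
    tell(9) @ H1 ⇒ log+=9
    H0 returns 0
    H1 returns (0, (9))
    H2 returns (0, (9))
    H3 returns [(0, (9))]
    H4 returns [[(0, (9))]]
  branch[1] choose=6:
    tell(9) @ H1 ⇒ log+=9
    H0 returns 0
    H1 returns (0, (9))
    H2 returns (0, (9))
    H3 returns [(0, (9))]
    H4 returns [[(0, (9))]]
= [[(0, (9))], [(0, (9))]]

Answer: 2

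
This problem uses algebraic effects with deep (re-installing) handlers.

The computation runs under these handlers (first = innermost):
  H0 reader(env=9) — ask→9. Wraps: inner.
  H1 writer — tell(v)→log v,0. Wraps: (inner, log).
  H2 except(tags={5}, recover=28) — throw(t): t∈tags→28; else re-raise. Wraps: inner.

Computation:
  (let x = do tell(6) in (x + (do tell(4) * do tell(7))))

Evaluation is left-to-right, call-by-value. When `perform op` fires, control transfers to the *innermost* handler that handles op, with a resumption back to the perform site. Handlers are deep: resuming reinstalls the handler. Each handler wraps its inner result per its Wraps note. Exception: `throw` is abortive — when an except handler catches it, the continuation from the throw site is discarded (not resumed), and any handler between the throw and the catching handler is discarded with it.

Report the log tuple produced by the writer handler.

Answer: (6, 4, 7)

Evaluation trace:
tell(6) @ H1 ⇒ log+=6
tell(4) @ H1 ⇒ log+=4
tell(7) @ H1 ⇒ log+=7
H0 returns 0
H1 returns (0, (6, 4, 7))
H2 returns (0, (6, 4, 7))
= (0, (6, 4, 7))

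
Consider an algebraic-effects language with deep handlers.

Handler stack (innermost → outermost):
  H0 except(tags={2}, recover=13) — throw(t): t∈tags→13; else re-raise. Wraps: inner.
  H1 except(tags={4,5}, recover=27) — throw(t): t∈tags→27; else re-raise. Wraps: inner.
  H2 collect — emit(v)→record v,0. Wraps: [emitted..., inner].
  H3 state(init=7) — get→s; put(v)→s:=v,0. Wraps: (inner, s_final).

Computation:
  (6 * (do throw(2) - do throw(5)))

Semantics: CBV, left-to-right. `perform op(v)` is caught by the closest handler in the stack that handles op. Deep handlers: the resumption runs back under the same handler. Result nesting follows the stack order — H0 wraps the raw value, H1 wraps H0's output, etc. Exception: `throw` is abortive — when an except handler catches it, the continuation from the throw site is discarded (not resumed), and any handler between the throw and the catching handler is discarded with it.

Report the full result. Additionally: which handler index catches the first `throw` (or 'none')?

Working:
throw(2) @ H0 caught ⇒ 13
H1 returns 13
H2 returns [13]
H3 returns ([13], 7)
= ([13], 7)

Answer: ([13], 7) ; first throw caught by: H0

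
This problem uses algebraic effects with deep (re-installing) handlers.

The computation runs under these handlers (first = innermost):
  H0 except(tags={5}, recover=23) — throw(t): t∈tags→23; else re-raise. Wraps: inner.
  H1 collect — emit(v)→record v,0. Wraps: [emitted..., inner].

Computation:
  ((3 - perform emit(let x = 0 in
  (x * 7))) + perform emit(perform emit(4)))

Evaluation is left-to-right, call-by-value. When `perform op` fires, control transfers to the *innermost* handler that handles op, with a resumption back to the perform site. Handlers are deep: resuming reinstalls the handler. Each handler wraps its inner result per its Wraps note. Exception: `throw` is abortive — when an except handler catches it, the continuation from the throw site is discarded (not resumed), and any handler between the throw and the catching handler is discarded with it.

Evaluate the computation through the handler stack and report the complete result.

Working:
emit(0) @ H1 ⇒ out+=0
emit(4) @ H1 ⇒ out+=4
emit(0) @ H1 ⇒ out+=0
H0 returns 3
H1 returns [0, 4, 0, 3]
= [0, 4, 0, 3]

Answer: [0, 4, 0, 3]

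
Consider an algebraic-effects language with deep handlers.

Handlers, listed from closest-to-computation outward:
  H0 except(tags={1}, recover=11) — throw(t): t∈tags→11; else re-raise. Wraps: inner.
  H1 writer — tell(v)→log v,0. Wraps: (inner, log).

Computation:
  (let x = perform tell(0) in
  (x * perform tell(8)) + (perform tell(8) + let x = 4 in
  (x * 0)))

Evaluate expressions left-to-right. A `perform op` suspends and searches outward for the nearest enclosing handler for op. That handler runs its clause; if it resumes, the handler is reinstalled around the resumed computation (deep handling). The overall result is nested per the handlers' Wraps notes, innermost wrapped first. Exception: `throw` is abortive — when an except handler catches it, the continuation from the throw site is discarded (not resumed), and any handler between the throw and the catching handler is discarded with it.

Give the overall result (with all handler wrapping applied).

Step-by-step:
tell(0) @ H1 ⇒ log+=0
tell(8) @ H1 ⇒ log+=8
tell(8) @ H1 ⇒ log+=8
H0 returns 0
H1 returns (0, (0, 8, 8))
= (0, (0, 8, 8))

Answer: (0, (0, 8, 8))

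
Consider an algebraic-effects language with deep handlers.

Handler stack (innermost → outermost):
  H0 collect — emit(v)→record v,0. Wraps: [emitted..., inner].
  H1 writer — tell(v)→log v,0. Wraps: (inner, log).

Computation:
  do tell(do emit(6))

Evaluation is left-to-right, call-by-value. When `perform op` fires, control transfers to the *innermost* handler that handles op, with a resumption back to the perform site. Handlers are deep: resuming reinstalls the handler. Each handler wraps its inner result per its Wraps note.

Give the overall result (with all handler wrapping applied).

Answer: ([6, 0], (0))

Step-by-step:
emit(6) @ H0 ⇒ out+=6
tell(0) @ H1 ⇒ log+=0
H0 returns [6, 0]
H1 returns ([6, 0], (0))
= ([6, 0], (0))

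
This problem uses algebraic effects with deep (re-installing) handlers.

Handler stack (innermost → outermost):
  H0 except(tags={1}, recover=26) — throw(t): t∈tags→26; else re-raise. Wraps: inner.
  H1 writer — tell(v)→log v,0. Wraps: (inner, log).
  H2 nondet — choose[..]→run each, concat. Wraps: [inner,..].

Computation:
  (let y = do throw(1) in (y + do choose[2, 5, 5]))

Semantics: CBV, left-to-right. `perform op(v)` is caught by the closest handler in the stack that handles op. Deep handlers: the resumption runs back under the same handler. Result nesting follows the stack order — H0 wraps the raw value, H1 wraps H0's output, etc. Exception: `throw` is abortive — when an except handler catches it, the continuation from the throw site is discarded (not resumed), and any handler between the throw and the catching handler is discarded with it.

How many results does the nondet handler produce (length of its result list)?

Answer: 1

Step-by-step:
throw(1) @ H0 caught ⇒ 26
H1 returns (26, ())
H2 returns [(26, ())]
= [(26, ())]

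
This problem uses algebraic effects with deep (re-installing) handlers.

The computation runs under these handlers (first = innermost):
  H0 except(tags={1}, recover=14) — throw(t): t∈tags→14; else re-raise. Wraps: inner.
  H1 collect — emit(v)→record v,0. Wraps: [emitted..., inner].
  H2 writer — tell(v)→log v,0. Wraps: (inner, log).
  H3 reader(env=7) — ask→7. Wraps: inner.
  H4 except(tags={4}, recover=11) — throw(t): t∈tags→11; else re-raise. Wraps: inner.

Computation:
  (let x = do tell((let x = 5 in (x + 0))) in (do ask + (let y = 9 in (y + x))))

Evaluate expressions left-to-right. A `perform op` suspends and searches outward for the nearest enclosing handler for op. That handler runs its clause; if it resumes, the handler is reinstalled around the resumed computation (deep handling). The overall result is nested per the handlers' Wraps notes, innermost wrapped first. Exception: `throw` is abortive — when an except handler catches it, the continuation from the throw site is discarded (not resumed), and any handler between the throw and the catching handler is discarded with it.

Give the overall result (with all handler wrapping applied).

Answer: ([16], (5))

Step-by-step:
tell(5) @ H2 ⇒ log+=5
ask @ H3 ⇒ 7
H0 returns 16
H1 returns [16]
H2 returns ([16], (5))
H3 returns ([16], (5))
H4 returns ([16], (5))
= ([16], (5))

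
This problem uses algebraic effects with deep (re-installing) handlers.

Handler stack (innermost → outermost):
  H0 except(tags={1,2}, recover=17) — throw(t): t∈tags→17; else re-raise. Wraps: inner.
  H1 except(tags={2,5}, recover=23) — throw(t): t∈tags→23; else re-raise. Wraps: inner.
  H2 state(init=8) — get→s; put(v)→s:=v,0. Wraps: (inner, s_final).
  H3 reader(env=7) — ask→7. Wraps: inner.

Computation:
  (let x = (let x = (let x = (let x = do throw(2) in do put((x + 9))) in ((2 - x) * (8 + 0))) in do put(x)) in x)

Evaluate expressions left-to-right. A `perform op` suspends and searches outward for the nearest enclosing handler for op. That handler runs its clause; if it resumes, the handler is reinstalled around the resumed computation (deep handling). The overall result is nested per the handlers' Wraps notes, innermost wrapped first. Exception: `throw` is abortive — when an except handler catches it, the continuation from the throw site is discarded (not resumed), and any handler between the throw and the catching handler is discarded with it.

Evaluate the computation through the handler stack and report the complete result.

Working:
throw(2) @ H0 caught ⇒ 17
H1 returns 17
H2 returns (17, 8)
H3 returns (17, 8)
= (17, 8)

Answer: (17, 8)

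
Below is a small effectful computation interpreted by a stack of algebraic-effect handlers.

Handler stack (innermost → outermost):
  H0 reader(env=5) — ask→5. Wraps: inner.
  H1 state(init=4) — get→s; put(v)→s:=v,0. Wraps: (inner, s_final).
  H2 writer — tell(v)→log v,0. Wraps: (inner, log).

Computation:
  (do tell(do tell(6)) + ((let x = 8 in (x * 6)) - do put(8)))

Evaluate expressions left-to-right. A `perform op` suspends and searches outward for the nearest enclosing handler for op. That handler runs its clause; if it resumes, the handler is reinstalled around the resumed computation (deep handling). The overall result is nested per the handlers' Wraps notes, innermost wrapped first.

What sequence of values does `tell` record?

Answer: (6, 0)

Step-by-step:
tell(6) @ H2 ⇒ log+=6
tell(0) @ H2 ⇒ log+=0
put(8) @ H1 ⇒ s:=8
H0 returns 48
H1 returns (48, 8)
H2 returns ((48, 8), (6, 0))
= ((48, 8), (6, 0))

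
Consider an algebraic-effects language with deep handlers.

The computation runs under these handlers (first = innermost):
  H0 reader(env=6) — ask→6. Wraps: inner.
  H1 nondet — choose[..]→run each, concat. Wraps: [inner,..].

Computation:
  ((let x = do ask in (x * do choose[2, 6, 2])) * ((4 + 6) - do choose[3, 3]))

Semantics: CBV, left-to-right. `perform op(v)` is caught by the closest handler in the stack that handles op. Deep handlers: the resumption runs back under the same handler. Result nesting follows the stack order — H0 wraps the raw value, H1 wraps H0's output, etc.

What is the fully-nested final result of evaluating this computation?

Working:
ask @ H0 ⇒ 6
choose[2, 6, 2] @ H1
  branch[0] choose=2:
    choose[3, 3] @ H1
      branch[0] choose=3:
        H0 returns 84
        H1 returns [84]
      branch[1] choose=3:
        H0 returns 84
        H1 returns [84]
  branch[1] choose=6:
    choose[3, 3] @ H1
      branch[0] choose=3:
        H0 returns 252
        H1 returns [252]
      branch[1] choose=3:
        H0 returns 252
        H1 returns [252]
  branch[2] choose=2:
    choose[3, 3] @ H1
      branch[0] choose=3:
        H0 returns 84
        H1 returns [84]
      branch[1] choose=3:
        H0 returns 84
        H1 returns [84]
= [84, 84, 252, 252, 84, 84]

Answer: [84, 84, 252, 252, 84, 84]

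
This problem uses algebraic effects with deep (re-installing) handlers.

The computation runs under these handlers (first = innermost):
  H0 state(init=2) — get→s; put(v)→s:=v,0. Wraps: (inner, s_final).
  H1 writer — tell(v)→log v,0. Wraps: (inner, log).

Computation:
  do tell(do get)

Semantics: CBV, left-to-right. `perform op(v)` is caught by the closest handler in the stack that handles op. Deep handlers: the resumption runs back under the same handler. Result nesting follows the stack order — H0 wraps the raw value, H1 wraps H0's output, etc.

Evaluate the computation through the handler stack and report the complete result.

Answer: ((0, 2), (2))

Evaluation trace:
get @ H0 ⇒ 2
tell(2) @ H1 ⇒ log+=2
H0 returns (0, 2)
H1 returns ((0, 2), (2))
= ((0, 2), (2))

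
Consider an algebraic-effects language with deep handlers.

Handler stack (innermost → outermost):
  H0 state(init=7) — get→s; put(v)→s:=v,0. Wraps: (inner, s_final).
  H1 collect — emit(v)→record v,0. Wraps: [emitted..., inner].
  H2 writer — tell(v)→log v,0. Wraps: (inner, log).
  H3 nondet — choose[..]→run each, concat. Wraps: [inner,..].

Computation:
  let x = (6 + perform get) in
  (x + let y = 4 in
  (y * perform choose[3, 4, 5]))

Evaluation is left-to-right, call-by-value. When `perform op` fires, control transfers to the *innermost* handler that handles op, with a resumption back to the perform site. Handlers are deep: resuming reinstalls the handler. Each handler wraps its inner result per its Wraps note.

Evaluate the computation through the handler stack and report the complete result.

Answer: [([(25, 7)], ()), ([(29, 7)], ()), ([(33, 7)], ())]

Evaluation trace:
get @ H0 ⇒ 7
choose[3, 4, 5] @ H3
  branch[0] choose=3:
    H0 returns (25, 7)
    H1 returns [(25, 7)]
    H2 returns ([(25, 7)], ())
    H3 returns [([(25, 7)], ())]
  branch[1] choose=4:
    H0 returns (29, 7)
    H1 returns [(29, 7)]
    H2 returns ([(29, 7)], ())
    H3 returns [([(29, 7)], ())]
  branch[2] choose=5:
    H0 returns (33, 7)
    H1 returns [(33, 7)]
    H2 returns ([(33, 7)], ())
    H3 returns [([(33, 7)], ())]
= [([(25, 7)], ()), ([(29, 7)], ()), ([(33, 7)], ())]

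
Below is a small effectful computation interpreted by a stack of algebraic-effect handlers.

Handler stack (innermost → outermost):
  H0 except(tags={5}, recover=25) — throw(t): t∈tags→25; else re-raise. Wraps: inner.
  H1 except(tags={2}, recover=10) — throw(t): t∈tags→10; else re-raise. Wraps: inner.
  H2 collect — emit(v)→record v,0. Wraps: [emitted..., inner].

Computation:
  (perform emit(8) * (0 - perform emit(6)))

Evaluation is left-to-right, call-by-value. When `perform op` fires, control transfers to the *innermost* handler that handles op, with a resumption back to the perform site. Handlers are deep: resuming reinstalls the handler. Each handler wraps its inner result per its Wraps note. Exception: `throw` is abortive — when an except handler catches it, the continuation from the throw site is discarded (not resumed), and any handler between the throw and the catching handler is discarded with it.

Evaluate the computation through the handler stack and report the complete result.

Answer: [8, 6, 0]

Evaluation trace:
emit(8) @ H2 ⇒ out+=8
emit(6) @ H2 ⇒ out+=6
H0 returns 0
H1 returns 0
H2 returns [8, 6, 0]
= [8, 6, 0]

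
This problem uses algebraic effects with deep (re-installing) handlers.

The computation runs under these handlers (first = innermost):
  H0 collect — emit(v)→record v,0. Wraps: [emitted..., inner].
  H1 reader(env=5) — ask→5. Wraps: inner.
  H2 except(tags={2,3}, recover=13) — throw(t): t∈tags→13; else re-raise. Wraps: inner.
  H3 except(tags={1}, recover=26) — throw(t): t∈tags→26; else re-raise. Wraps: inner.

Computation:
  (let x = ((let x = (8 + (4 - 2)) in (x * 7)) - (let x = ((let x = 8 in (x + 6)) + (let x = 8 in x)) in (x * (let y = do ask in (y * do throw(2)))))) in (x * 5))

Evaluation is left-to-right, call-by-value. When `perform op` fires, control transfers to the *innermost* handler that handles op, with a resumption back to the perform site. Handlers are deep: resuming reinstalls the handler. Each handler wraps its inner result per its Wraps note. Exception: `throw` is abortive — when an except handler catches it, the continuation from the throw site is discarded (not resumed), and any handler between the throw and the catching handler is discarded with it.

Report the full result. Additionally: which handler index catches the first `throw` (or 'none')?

Answer: 13 ; first throw caught by: H2

Working:
ask @ H1 ⇒ 5
throw(2) @ H2 caught ⇒ 13
H3 returns 13
= 13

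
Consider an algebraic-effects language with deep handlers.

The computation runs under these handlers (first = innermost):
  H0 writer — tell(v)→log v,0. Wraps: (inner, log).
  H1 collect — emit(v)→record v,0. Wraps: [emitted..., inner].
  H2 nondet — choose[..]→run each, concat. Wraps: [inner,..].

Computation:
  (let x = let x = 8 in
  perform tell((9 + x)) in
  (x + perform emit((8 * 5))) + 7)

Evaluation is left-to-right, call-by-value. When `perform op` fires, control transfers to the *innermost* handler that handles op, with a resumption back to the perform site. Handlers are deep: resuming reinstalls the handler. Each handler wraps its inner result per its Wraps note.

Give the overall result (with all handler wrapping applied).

Answer: [[40, (7, (17))]]

Evaluation trace:
tell(17) @ H0 ⇒ log+=17
emit(40) @ H1 ⇒ out+=40
H0 returns (7, (17))
H1 returns [40, (7, (17))]
H2 returns [[40, (7, (17))]]
= [[40, (7, (17))]]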